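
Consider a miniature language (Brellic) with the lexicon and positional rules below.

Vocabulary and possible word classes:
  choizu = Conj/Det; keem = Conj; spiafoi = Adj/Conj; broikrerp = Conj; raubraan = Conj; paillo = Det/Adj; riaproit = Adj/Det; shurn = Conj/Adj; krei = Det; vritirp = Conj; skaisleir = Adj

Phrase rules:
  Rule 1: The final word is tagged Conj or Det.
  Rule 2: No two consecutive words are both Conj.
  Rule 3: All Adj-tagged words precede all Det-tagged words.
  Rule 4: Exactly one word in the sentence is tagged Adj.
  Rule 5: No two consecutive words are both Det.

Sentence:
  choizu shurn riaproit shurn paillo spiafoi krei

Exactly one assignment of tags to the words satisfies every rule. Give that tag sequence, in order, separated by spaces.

Candidates per position — 1:choizu {Conj,Det}; 2:shurn {Conj,Adj}; 3:riaproit {Adj,Det}; 4:shurn {Conj,Adj}; 5:paillo {Det,Adj}; 6:spiafoi {Adj,Conj}; 7:krei {Det}.
The remaining ambiguous positions (1, 2, 3, 4, 5, 6) are resolved jointly — only one combination satisfies every rule.
That leaves exactly one tagging: Conj Adj Det Conj Det Conj Det.
Verifying each rule — rule 1 ok; rule 2 ok; rule 3 ok; rule 4 ok; rule 5 ok.

Conj Adj Det Conj Det Conj Det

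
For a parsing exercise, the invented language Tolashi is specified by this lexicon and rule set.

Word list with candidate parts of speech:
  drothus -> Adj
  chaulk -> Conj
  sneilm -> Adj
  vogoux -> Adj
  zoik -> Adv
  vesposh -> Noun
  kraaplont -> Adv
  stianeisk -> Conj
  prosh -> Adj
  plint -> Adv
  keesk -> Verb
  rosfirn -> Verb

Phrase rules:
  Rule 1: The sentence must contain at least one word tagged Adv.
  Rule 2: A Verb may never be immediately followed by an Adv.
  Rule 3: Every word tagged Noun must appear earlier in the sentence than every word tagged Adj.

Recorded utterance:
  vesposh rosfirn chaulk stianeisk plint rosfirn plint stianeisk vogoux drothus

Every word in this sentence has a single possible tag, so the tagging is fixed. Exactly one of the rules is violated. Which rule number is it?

2

Fixed tagging: Noun Verb Conj Conj Adv Verb Adv Conj Adj Adj.
Applying the rules: R1 ok, R2 fails, R3 ok.
Only rule 2 fails.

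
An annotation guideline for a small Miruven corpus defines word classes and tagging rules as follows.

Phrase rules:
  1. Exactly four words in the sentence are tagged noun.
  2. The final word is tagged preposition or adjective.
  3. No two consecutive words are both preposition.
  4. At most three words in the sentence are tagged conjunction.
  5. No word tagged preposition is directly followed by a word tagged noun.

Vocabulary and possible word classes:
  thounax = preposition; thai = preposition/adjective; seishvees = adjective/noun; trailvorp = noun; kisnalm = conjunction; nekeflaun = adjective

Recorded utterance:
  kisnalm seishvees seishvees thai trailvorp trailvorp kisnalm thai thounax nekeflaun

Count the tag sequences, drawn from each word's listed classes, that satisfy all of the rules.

Candidates per position — 1:kisnalm {conjunction}; 2:seishvees {adjective,noun}; 3:seishvees {adjective,noun}; 4:thai {preposition,adjective}; 5:trailvorp {noun}; 6:trailvorp {noun}; 7:kisnalm {conjunction}; 8:thai {preposition,adjective}; 9:thounax {preposition}; 10:nekeflaun {adjective}.
There are 16 candidate sequences in total.
The sequences that satisfy every rule: conjunction noun noun adjective noun noun conjunction adjective preposition adjective.
Count = 1.

1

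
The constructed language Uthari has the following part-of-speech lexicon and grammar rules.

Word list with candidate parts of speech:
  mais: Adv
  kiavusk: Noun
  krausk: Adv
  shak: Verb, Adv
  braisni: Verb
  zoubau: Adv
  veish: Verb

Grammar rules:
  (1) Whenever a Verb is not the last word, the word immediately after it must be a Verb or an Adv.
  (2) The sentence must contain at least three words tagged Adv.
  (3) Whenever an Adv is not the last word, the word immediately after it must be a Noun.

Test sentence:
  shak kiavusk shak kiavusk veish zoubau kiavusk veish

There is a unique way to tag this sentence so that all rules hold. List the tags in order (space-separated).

Adv Noun Adv Noun Verb Adv Noun Verb

Candidates per position — 1:shak {Verb,Adv}; 2:kiavusk {Noun}; 3:shak {Verb,Adv}; 4:kiavusk {Noun}; 5:veish {Verb}; 6:zoubau {Adv}; 7:kiavusk {Noun}; 8:veish {Verb}.
Word 1 cannot be Verb — rule 1 would then fail for every completion. It is Adv.
Word 3 cannot be Verb — rule 1 would then fail for every completion. It is Adv.
That leaves exactly one tagging: Adv Noun Adv Noun Verb Adv Noun Verb.
Check: rule 1 ✓; rule 2 ✓; rule 3 ✓.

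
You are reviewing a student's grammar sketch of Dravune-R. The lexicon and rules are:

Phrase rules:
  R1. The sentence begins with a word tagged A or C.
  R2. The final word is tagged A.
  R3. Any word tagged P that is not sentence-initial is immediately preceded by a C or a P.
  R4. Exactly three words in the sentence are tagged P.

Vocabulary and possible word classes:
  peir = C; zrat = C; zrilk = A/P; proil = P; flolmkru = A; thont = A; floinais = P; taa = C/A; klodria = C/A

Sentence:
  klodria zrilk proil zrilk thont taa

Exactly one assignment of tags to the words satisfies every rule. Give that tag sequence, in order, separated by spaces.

C P P P A A

Candidates per position — 1:klodria {C,A}; 2:zrilk {A,P}; 3:proil {P}; 4:zrilk {A,P}; 5:thont {A}; 6:taa {C,A}.
If word 1 were A, no tagging could satisfy rule 3; so word 1 is C.
If word 2 were A, no tagging could satisfy rule 3; so word 2 is P.
If word 4 were A, no tagging could satisfy rule 4; so word 4 is P.
If word 6 were C, no tagging could satisfy rule 2; so word 6 is A.
The only consistent sequence is: C P P P A A.
Rule-by-rule: rule 1 satisfied; rule 2 satisfied; rule 3 satisfied; rule 4 satisfied.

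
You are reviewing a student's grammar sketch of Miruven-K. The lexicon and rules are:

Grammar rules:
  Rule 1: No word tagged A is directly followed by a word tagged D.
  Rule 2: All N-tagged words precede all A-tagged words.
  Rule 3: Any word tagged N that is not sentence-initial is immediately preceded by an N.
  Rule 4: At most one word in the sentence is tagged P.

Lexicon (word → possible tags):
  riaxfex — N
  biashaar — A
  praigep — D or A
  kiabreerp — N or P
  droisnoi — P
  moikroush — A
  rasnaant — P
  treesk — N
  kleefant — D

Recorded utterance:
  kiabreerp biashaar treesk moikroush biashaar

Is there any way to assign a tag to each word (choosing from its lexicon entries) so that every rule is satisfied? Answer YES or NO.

Candidates per position — 1:kiabreerp {N,P}; 2:biashaar {A}; 3:treesk {N}; 4:moikroush {A}; 5:biashaar {A}.
Rule 2 cannot be satisfied by any choice of tags from the lexicon.
So there is no consistent tagging.

NO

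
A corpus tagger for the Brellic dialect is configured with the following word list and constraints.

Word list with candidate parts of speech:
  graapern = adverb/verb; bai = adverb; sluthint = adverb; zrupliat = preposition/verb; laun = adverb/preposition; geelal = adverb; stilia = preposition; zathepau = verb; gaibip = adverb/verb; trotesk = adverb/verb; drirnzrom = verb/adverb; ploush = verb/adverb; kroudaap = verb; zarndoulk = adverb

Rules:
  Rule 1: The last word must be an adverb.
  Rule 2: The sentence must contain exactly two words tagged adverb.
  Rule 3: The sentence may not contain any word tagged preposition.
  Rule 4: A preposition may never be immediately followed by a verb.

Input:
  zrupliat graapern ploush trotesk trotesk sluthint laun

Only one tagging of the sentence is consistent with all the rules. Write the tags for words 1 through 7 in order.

Candidates per position — 1:zrupliat {preposition,verb}; 2:graapern {adverb,verb}; 3:ploush {verb,adverb}; 4:trotesk {adverb,verb}; 5:trotesk {adverb,verb}; 6:sluthint {adverb}; 7:laun {adverb,preposition}.
Position 1: preposition is ruled out by rule 3; that leaves verb.
Position 7: preposition is ruled out by rule 1; that leaves adverb.
Position 2: adverb is ruled out by rule 2; that leaves verb.
Position 3: adverb is ruled out by rule 2; that leaves verb.
Position 4: adverb is ruled out by rule 2; that leaves verb.
Position 5: adverb is ruled out by rule 2; that leaves verb.
The unique satisfying tagging is: verb verb verb verb verb adverb adverb.
Checking: rule 1 satisfied; rule 2 satisfied; rule 3 satisfied; rule 4 satisfied.

verb verb verb verb verb adverb adverb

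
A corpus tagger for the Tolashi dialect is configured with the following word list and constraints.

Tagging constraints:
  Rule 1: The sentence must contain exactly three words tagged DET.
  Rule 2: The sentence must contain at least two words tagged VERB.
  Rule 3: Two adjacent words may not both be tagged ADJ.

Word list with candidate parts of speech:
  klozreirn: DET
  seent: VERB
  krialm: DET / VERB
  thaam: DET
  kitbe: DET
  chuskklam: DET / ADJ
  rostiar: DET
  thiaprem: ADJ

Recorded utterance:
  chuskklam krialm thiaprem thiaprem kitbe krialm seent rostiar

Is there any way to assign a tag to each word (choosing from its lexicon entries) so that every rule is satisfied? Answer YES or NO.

Candidates per position — 1:chuskklam {DET,ADJ}; 2:krialm {DET,VERB}; 3:thiaprem {ADJ}; 4:thiaprem {ADJ}; 5:kitbe {DET}; 6:krialm {DET,VERB}; 7:seent {VERB}; 8:rostiar {DET}.
Rule 3 cannot be satisfied by any choice of tags from the lexicon.
So there is no consistent tagging.

NO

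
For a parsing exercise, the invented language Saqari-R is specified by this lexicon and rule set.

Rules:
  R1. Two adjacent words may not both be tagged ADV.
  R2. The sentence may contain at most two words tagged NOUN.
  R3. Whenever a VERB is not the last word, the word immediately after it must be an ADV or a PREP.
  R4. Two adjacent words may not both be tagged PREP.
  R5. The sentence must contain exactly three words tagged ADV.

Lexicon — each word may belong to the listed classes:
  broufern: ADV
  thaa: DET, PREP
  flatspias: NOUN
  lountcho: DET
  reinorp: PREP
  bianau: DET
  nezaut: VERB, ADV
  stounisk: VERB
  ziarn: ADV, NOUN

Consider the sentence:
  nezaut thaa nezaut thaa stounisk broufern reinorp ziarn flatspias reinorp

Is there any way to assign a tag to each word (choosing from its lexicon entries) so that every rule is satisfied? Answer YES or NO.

Candidates per position — 1:nezaut {VERB,ADV}; 2:thaa {DET,PREP}; 3:nezaut {VERB,ADV}; 4:thaa {DET,PREP}; 5:stounisk {VERB}; 6:broufern {ADV}; 7:reinorp {PREP}; 8:ziarn {ADV,NOUN}; 9:flatspias {NOUN}; 10:reinorp {PREP}.
One satisfying assignment: ADV PREP VERB PREP VERB ADV PREP ADV NOUN PREP.
Check: rule 1 satisfied; rule 2 satisfied; rule 3 satisfied; rule 4 satisfied; rule 5 satisfied.

YES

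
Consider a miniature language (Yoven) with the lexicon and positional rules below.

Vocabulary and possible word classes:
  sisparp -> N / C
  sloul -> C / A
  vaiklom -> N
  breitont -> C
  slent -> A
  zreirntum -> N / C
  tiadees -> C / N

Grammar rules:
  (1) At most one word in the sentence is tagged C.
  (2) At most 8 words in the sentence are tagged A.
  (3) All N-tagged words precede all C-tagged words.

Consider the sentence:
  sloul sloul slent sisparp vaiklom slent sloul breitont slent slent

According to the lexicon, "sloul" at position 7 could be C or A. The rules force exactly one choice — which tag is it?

A

Candidates per position — 1:sloul {C,A}; 2:sloul {C,A}; 3:slent {A}; 4:sisparp {N,C}; 5:vaiklom {N}; 6:slent {A}; 7:sloul {C,A}; 8:breitont {C}; 9:slent {A}; 10:slent {A}.
If word 1 were C, no tagging could satisfy rule 1; so word 1 is A.
If word 2 were C, no tagging could satisfy rule 1; so word 2 is A.
If word 4 were C, no tagging could satisfy rule 1; so word 4 is N.
If word 7 were C, no tagging could satisfy rule 1; so word 7 is A.
The unique satisfying tagging is: A A A N N A A C A A.
Rule-by-rule: rule 1 holds; rule 2 holds; rule 3 holds.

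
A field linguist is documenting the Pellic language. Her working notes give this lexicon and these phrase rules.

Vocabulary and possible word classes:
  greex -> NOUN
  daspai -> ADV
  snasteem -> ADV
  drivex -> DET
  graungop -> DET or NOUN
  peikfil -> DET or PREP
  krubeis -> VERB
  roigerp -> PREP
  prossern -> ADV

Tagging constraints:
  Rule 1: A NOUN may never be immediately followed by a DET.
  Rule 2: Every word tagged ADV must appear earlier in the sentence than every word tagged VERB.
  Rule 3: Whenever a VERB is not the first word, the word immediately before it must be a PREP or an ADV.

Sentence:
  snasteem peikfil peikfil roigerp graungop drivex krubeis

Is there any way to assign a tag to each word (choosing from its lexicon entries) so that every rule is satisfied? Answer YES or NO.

NO

Candidates per position — 1:snasteem {ADV}; 2:peikfil {DET,PREP}; 3:peikfil {DET,PREP}; 4:roigerp {PREP}; 5:graungop {DET,NOUN}; 6:drivex {DET}; 7:krubeis {VERB}.
Rule 3 cannot be satisfied by any choice of tags from the lexicon.
So there is no consistent tagging.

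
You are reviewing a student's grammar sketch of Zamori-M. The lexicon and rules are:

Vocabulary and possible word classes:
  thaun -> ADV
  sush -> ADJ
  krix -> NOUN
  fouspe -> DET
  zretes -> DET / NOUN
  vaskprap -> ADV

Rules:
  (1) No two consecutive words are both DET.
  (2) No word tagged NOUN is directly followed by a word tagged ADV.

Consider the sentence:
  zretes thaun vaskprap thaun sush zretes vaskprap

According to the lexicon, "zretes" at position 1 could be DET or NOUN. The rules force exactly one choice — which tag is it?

DET

Candidates per position — 1:zretes {DET,NOUN}; 2:thaun {ADV}; 3:vaskprap {ADV}; 4:thaun {ADV}; 5:sush {ADJ}; 6:zretes {DET,NOUN}; 7:vaskprap {ADV}.
Position 1: tagging it NOUN would leave rule 2 unsatisfiable, so it must be DET.
Position 6: tagging it NOUN would leave rule 2 unsatisfiable, so it must be DET.
That leaves exactly one tagging: DET ADV ADV ADV ADJ DET ADV.
Check: rule 1 holds; rule 2 holds.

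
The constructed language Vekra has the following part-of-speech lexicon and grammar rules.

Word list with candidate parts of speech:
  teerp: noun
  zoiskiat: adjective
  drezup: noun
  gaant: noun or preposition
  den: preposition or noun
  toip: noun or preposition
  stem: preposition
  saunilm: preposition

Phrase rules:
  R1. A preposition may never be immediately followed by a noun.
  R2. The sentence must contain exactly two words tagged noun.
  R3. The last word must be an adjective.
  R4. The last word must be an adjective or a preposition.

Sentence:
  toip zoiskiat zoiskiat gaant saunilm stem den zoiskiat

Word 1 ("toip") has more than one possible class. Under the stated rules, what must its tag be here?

noun

Candidates per position — 1:toip {noun,preposition}; 2:zoiskiat {adjective}; 3:zoiskiat {adjective}; 4:gaant {noun,preposition}; 5:saunilm {preposition}; 6:stem {preposition}; 7:den {preposition,noun}; 8:zoiskiat {adjective}.
At position 7, choosing noun makes rule 1 impossible to satisfy; hence preposition.
At position 1, choosing preposition makes rule 2 impossible to satisfy; hence noun.
At position 4, choosing preposition makes rule 2 impossible to satisfy; hence noun.
So the tagging must be: noun adjective adjective noun preposition preposition preposition adjective.
Checking: rule 1 ok; rule 2 ok; rule 3 ok; rule 4 ok.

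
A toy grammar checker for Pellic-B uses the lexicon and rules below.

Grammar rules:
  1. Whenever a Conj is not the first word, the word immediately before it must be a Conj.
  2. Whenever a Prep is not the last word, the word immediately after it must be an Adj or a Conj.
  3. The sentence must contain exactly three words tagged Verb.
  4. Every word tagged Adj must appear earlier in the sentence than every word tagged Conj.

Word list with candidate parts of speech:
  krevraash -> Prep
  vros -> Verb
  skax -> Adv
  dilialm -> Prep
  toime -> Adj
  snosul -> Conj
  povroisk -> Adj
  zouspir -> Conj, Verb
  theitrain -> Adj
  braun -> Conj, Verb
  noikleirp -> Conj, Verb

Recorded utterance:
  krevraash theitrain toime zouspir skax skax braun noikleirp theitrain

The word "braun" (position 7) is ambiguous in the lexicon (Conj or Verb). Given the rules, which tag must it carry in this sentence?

Verb

Candidates per position — 1:krevraash {Prep}; 2:theitrain {Adj}; 3:toime {Adj}; 4:zouspir {Conj,Verb}; 5:skax {Adv}; 6:skax {Adv}; 7:braun {Conj,Verb}; 8:noikleirp {Conj,Verb}; 9:theitrain {Adj}.
Position 4: Conj is ruled out by rule 1; that leaves Verb.
Position 7: Conj is ruled out by rule 1; that leaves Verb.
Position 8: Conj is ruled out by rule 1; that leaves Verb.
The only consistent sequence is: Prep Adj Adj Verb Adv Adv Verb Verb Adj.
Checking: rule 1 ✓; rule 2 ✓; rule 3 ✓; rule 4 ✓.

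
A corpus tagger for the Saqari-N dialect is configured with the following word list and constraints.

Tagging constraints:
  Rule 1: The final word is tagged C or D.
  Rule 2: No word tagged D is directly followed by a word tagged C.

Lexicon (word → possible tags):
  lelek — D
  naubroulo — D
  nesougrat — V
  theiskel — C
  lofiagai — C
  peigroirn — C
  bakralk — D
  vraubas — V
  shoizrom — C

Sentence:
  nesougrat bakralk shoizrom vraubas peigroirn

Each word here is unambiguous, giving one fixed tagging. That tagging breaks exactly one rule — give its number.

Fixed tagging: V D C V C.
Applying the rules: R1 pass, R2 fail.
Only rule 2 fails.

2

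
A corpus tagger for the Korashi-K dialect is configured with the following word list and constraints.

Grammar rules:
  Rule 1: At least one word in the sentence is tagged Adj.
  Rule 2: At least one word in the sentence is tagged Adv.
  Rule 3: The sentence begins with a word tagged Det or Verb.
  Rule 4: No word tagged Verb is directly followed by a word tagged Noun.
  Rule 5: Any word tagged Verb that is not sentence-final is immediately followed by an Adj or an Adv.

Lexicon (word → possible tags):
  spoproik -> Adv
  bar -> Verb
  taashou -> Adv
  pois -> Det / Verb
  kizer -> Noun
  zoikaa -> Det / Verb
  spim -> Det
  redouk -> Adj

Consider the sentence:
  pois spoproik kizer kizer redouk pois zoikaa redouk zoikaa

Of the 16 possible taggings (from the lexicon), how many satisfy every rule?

Candidates per position — 1:pois {Det,Verb}; 2:spoproik {Adv}; 3:kizer {Noun}; 4:kizer {Noun}; 5:redouk {Adj}; 6:pois {Det,Verb}; 7:zoikaa {Det,Verb}; 8:redouk {Adj}; 9:zoikaa {Det,Verb}.
There are 16 candidate sequences in total.
Checking each against the rules leaves 8 sequences.
Count = 8.

8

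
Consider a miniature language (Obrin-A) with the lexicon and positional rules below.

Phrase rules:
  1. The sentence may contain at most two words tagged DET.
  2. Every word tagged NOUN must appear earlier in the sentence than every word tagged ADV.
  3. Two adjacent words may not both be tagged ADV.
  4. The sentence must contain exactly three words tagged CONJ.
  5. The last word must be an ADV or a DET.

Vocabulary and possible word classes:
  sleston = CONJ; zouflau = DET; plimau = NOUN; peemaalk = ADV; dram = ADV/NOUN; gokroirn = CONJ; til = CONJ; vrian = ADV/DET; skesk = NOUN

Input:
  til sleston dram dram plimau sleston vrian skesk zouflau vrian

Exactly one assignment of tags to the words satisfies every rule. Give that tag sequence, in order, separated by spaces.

CONJ CONJ NOUN NOUN NOUN CONJ DET NOUN DET ADV

Candidates per position — 1:til {CONJ}; 2:sleston {CONJ}; 3:dram {ADV,NOUN}; 4:dram {ADV,NOUN}; 5:plimau {NOUN}; 6:sleston {CONJ}; 7:vrian {ADV,DET}; 8:skesk {NOUN}; 9:zouflau {DET}; 10:vrian {ADV,DET}.
Word 3 cannot be ADV — rule 2 would then fail for every completion. It is NOUN.
Word 4 cannot be ADV — rule 2 would then fail for every completion. It is NOUN.
Word 7 cannot be ADV — rule 2 would then fail for every completion. It is DET.
Word 10 cannot be DET — rule 1 would then fail for every completion. It is ADV.
So the tagging must be: CONJ CONJ NOUN NOUN NOUN CONJ DET NOUN DET ADV.
Rule-by-rule: rule 1 holds; rule 2 holds; rule 3 holds; rule 4 holds; rule 5 holds.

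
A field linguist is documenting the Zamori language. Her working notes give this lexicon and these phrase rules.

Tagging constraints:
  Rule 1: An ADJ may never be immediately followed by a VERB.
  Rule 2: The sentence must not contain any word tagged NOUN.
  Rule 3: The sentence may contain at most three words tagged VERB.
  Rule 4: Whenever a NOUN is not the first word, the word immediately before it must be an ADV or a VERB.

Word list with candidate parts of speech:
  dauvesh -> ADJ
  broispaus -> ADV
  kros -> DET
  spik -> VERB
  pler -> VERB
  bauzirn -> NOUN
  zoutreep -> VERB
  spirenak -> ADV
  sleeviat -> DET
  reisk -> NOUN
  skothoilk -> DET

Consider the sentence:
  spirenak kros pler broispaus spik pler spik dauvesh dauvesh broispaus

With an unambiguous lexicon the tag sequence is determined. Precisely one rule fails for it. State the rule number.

Fixed tagging: ADV DET VERB ADV VERB VERB VERB ADJ ADJ ADV.
Applying the rules: R1 holds, R2 holds, R3 violated, R4 holds.
Only rule 3 fails.

3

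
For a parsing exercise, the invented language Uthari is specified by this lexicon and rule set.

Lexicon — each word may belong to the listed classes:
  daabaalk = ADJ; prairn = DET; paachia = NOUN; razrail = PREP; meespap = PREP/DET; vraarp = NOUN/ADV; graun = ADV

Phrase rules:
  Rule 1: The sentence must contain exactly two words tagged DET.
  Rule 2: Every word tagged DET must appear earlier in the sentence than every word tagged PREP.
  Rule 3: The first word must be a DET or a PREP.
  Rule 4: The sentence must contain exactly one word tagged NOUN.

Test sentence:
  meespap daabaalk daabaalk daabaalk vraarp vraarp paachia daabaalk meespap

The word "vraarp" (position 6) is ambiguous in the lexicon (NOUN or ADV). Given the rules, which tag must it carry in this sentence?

ADV

Candidates per position — 1:meespap {PREP,DET}; 2:daabaalk {ADJ}; 3:daabaalk {ADJ}; 4:daabaalk {ADJ}; 5:vraarp {NOUN,ADV}; 6:vraarp {NOUN,ADV}; 7:paachia {NOUN}; 8:daabaalk {ADJ}; 9:meespap {PREP,DET}.
Position 1: PREP is ruled out by rule 1; that leaves DET.
Position 5: NOUN is ruled out by rule 4; that leaves ADV.
Position 6: NOUN is ruled out by rule 4; that leaves ADV.
Position 9: PREP is ruled out by rule 1; that leaves DET.
So the tagging must be: DET ADJ ADJ ADJ ADV ADV NOUN ADJ DET.
Verifying each rule — rule 1 holds; rule 2 holds; rule 3 holds; rule 4 holds.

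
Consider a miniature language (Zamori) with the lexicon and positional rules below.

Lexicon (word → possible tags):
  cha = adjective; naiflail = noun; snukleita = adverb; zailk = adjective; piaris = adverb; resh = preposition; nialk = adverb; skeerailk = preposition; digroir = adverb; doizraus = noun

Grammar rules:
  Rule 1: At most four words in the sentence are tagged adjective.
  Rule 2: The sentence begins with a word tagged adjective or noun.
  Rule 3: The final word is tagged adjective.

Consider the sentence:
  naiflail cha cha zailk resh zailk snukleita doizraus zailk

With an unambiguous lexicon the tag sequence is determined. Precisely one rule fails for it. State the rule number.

Fixed tagging: noun adjective adjective adjective preposition adjective adverb noun adjective.
Applying the rules: R1 fails, R2 ok, R3 ok.
Only rule 1 fails.

1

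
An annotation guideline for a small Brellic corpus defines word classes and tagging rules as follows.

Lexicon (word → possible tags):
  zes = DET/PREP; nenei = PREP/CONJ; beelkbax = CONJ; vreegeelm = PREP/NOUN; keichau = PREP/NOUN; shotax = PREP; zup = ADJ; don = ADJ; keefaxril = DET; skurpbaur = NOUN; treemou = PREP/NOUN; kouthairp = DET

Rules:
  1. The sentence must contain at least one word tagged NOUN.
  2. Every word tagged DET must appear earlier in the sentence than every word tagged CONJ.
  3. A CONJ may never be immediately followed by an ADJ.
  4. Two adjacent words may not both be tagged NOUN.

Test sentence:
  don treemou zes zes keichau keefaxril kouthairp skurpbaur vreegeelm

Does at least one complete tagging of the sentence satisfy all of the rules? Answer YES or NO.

Candidates per position — 1:don {ADJ}; 2:treemou {PREP,NOUN}; 3:zes {DET,PREP}; 4:zes {DET,PREP}; 5:keichau {PREP,NOUN}; 6:keefaxril {DET}; 7:kouthairp {DET}; 8:skurpbaur {NOUN}; 9:vreegeelm {PREP,NOUN}.
One satisfying assignment: ADJ PREP DET PREP PREP DET DET NOUN PREP.
Rule-by-rule: rule 1 ✓; rule 2 ✓; rule 3 ✓; rule 4 ✓.

YES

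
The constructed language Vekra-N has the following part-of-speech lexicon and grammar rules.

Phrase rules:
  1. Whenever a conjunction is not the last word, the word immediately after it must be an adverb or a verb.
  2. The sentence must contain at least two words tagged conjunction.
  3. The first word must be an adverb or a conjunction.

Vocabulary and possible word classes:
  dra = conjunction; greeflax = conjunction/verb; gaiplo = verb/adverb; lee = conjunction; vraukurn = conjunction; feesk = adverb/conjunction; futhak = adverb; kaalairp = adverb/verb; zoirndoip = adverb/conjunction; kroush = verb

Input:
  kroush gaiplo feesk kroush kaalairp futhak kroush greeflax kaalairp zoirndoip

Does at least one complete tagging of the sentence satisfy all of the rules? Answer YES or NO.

Candidates per position — 1:kroush {verb}; 2:gaiplo {verb,adverb}; 3:feesk {adverb,conjunction}; 4:kroush {verb}; 5:kaalairp {adverb,verb}; 6:futhak {adverb}; 7:kroush {verb}; 8:greeflax {conjunction,verb}; 9:kaalairp {adverb,verb}; 10:zoirndoip {adverb,conjunction}.
Rule 3 cannot be satisfied by any choice of tags from the lexicon.
So there is no consistent tagging.

NO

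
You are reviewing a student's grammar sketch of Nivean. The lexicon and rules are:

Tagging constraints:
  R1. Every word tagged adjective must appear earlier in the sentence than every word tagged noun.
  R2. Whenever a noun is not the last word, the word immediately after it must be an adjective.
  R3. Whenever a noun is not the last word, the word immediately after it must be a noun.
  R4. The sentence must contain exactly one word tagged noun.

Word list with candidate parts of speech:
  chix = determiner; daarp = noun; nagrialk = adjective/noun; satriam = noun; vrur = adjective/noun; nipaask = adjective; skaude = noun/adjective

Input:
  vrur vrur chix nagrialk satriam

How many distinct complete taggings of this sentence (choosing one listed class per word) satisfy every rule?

Candidates per position — 1:vrur {adjective,noun}; 2:vrur {adjective,noun}; 3:chix {determiner}; 4:nagrialk {adjective,noun}; 5:satriam {noun}.
There are 8 candidate sequences in total.
The sequences that satisfy every rule: adjective adjective determiner adjective noun.
Count = 1.

1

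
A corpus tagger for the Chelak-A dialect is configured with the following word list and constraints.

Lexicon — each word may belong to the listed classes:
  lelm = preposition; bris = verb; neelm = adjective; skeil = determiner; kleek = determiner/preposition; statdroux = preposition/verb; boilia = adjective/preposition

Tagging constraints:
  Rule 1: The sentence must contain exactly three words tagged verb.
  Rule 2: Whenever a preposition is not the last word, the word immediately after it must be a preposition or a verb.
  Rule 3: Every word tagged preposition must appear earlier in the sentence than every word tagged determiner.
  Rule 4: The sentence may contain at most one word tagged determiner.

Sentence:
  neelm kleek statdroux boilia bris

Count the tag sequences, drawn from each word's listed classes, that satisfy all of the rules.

0

Candidates per position — 1:neelm {adjective}; 2:kleek {determiner,preposition}; 3:statdroux {preposition,verb}; 4:boilia {adjective,preposition}; 5:bris {verb}.
There are 8 candidate sequences in total.
Rule 1 cannot be satisfied by any choice of tags from the lexicon.
So there is no consistent tagging.
Count = 0.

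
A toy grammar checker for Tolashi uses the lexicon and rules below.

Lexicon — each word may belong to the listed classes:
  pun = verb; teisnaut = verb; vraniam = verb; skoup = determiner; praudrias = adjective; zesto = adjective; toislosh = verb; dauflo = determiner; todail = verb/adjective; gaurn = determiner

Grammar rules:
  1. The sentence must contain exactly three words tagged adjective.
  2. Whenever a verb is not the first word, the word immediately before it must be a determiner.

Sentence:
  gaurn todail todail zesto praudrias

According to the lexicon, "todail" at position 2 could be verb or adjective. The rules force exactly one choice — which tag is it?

verb

Candidates per position — 1:gaurn {determiner}; 2:todail {verb,adjective}; 3:todail {verb,adjective}; 4:zesto {adjective}; 5:praudrias {adjective}.
Position 3: verb is ruled out by rule 2; that leaves adjective.
Position 2: adjective is ruled out by rule 1; that leaves verb.
The unique satisfying tagging is: determiner verb adjective adjective adjective.
Verifying each rule — rule 1 ✓; rule 2 ✓.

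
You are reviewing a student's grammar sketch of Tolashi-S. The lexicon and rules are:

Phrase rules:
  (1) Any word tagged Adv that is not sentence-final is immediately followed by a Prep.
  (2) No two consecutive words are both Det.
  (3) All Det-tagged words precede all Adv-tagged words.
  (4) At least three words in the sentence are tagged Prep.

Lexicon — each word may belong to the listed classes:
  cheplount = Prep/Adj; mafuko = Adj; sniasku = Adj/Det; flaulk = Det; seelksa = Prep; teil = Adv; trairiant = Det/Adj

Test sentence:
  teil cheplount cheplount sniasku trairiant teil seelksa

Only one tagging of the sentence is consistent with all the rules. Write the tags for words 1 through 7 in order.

Adv Prep Prep Adj Adj Adv Prep

Candidates per position — 1:teil {Adv}; 2:cheplount {Prep,Adj}; 3:cheplount {Prep,Adj}; 4:sniasku {Adj,Det}; 5:trairiant {Det,Adj}; 6:teil {Adv}; 7:seelksa {Prep}.
At position 2, choosing Adj makes rule 1 impossible to satisfy; hence Prep.
At position 3, choosing Adj makes rule 4 impossible to satisfy; hence Prep.
At position 4, choosing Det makes rule 3 impossible to satisfy; hence Adj.
At position 5, choosing Det makes rule 3 impossible to satisfy; hence Adj.
So the tagging must be: Adv Prep Prep Adj Adj Adv Prep.
Checking: rule 1 holds; rule 2 holds; rule 3 holds; rule 4 holds.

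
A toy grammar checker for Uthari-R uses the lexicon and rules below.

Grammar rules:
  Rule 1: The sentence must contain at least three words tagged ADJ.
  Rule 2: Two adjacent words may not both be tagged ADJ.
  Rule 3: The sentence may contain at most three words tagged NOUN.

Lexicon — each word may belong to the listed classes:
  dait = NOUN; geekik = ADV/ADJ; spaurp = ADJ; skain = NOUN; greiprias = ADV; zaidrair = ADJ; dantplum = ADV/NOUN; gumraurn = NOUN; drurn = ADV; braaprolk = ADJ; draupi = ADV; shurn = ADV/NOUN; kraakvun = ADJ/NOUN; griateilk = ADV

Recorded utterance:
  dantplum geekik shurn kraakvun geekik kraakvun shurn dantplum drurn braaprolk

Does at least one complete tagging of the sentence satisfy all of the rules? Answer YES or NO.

Candidates per position — 1:dantplum {ADV,NOUN}; 2:geekik {ADV,ADJ}; 3:shurn {ADV,NOUN}; 4:kraakvun {ADJ,NOUN}; 5:geekik {ADV,ADJ}; 6:kraakvun {ADJ,NOUN}; 7:shurn {ADV,NOUN}; 8:dantplum {ADV,NOUN}; 9:drurn {ADV}; 10:braaprolk {ADJ}.
One satisfying assignment: ADV ADJ NOUN NOUN ADV ADJ NOUN ADV ADV ADJ.
Rule-by-rule: rule 1 ok; rule 2 ok; rule 3 ok.

YES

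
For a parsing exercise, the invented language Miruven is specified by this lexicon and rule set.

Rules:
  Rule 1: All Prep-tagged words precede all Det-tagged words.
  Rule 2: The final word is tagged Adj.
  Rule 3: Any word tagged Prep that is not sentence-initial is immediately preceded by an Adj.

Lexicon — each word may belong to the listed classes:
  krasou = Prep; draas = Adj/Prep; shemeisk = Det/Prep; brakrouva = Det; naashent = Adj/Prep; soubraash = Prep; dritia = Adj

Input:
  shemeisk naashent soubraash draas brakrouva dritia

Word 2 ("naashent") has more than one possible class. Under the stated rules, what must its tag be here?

Candidates per position — 1:shemeisk {Det,Prep}; 2:naashent {Adj,Prep}; 3:soubraash {Prep}; 4:draas {Adj,Prep}; 5:brakrouva {Det}; 6:dritia {Adj}.
Position 1: tagging it Det would leave rule 1 unsatisfiable, so it must be Prep.
Position 2: tagging it Prep would leave rule 3 unsatisfiable, so it must be Adj.
Position 4: tagging it Prep would leave rule 3 unsatisfiable, so it must be Adj.
The only consistent sequence is: Prep Adj Prep Adj Det Adj.
Verifying each rule — rule 1 satisfied; rule 2 satisfied; rule 3 satisfied.

Adj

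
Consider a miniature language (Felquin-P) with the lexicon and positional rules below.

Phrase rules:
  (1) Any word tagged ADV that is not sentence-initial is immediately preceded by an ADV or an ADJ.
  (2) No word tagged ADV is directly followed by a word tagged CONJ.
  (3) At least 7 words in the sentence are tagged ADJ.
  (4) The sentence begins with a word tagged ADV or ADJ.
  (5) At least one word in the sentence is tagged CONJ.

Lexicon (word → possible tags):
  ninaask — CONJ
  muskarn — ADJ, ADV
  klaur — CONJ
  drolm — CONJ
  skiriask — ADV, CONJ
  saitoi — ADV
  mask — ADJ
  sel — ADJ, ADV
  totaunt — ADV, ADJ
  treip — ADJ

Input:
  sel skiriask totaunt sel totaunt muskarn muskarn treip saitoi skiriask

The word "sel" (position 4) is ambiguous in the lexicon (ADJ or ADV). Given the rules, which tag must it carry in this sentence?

ADJ

Candidates per position — 1:sel {ADJ,ADV}; 2:skiriask {ADV,CONJ}; 3:totaunt {ADV,ADJ}; 4:sel {ADJ,ADV}; 5:totaunt {ADV,ADJ}; 6:muskarn {ADJ,ADV}; 7:muskarn {ADJ,ADV}; 8:treip {ADJ}; 9:saitoi {ADV}; 10:skiriask {ADV,CONJ}.
At position 1, choosing ADV makes rule 3 impossible to satisfy; hence ADJ.
At position 3, choosing ADV makes rule 3 impossible to satisfy; hence ADJ.
At position 4, choosing ADV makes rule 3 impossible to satisfy; hence ADJ.
At position 5, choosing ADV makes rule 3 impossible to satisfy; hence ADJ.
At position 6, choosing ADV makes rule 3 impossible to satisfy; hence ADJ.
At position 7, choosing ADV makes rule 3 impossible to satisfy; hence ADJ.
At position 10, choosing CONJ makes rule 2 impossible to satisfy; hence ADV.
At position 2, choosing ADV makes rule 5 impossible to satisfy; hence CONJ.
That leaves exactly one tagging: ADJ CONJ ADJ ADJ ADJ ADJ ADJ ADJ ADV ADV.
Verifying each rule — rule 1 satisfied; rule 2 satisfied; rule 3 satisfied; rule 4 satisfied; rule 5 satisfied.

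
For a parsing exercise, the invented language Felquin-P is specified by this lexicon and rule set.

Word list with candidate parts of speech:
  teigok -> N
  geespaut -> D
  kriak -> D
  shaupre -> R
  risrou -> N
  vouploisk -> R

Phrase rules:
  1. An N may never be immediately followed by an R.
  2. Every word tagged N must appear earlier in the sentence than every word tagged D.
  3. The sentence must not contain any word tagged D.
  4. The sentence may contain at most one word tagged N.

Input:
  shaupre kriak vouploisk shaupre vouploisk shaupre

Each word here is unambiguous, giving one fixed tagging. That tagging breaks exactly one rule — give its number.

3

Fixed tagging: R D R R R R.
Applying the rules: R1 ✓, R2 ✓, R3 ✗, R4 ✓.
Only rule 3 fails.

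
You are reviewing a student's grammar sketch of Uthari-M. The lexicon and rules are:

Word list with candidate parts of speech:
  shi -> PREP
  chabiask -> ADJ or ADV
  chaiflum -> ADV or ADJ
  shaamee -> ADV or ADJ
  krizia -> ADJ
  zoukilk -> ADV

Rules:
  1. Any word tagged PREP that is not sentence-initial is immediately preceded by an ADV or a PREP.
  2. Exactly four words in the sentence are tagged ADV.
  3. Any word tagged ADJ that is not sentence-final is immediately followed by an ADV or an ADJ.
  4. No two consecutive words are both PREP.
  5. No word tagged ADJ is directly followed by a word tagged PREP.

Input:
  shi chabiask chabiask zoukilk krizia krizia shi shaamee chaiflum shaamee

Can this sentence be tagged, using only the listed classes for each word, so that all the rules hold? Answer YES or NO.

Candidates per position — 1:shi {PREP}; 2:chabiask {ADJ,ADV}; 3:chabiask {ADJ,ADV}; 4:zoukilk {ADV}; 5:krizia {ADJ}; 6:krizia {ADJ}; 7:shi {PREP}; 8:shaamee {ADV,ADJ}; 9:chaiflum {ADV,ADJ}; 10:shaamee {ADV,ADJ}.
Rule 1 cannot be satisfied by any choice of tags from the lexicon.
So there is no consistent tagging.

NO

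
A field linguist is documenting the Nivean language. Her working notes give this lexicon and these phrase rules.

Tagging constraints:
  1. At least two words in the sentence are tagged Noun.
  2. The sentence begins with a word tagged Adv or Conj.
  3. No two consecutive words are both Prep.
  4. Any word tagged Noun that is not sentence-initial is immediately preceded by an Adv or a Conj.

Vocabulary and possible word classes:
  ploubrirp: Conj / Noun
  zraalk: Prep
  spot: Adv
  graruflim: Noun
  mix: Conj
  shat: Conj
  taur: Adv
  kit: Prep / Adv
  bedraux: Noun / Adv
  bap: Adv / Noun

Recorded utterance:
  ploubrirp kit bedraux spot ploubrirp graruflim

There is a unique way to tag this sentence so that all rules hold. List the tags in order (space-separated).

Conj Adv Noun Adv Conj Noun

Candidates per position — 1:ploubrirp {Conj,Noun}; 2:kit {Prep,Adv}; 3:bedraux {Noun,Adv}; 4:spot {Adv}; 5:ploubrirp {Conj,Noun}; 6:graruflim {Noun}.
At position 1, choosing Noun makes rule 2 impossible to satisfy; hence Conj.
At position 5, choosing Noun makes rule 4 impossible to satisfy; hence Conj.
At position 3, choosing Adv makes rule 1 impossible to satisfy; hence Noun.
At position 2, choosing Prep makes rule 4 impossible to satisfy; hence Adv.
So the tagging must be: Conj Adv Noun Adv Conj Noun.
Check: rule 1 ok; rule 2 ok; rule 3 ok; rule 4 ok.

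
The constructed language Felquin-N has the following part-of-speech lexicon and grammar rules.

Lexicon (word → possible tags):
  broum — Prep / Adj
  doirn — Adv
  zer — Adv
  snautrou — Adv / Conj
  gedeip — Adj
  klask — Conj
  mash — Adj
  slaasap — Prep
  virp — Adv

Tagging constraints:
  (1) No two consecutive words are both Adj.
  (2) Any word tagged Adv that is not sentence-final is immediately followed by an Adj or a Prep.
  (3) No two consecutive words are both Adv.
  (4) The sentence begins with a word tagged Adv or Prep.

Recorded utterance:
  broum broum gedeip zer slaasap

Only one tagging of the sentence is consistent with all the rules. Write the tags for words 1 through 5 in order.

Candidates per position — 1:broum {Prep,Adj}; 2:broum {Prep,Adj}; 3:gedeip {Adj}; 4:zer {Adv}; 5:slaasap {Prep}.
Position 1: tagging it Adj would leave rule 4 unsatisfiable, so it must be Prep.
Position 2: tagging it Adj would leave rule 1 unsatisfiable, so it must be Prep.
That leaves exactly one tagging: Prep Prep Adj Adv Prep.
Verifying each rule — rule 1 ok; rule 2 ok; rule 3 ok; rule 4 ok.

Prep Prep Adj Adv Prep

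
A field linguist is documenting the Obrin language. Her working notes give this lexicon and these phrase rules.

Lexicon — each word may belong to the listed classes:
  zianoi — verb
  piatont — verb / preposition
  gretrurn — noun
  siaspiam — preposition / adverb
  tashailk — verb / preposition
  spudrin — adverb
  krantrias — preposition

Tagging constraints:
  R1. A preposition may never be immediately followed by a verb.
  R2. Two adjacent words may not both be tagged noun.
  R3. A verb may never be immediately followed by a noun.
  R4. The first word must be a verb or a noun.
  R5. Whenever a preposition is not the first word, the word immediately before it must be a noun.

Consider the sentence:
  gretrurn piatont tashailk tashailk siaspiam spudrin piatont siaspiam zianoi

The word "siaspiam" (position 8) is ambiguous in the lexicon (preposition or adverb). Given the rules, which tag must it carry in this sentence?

Candidates per position — 1:gretrurn {noun}; 2:piatont {verb,preposition}; 3:tashailk {verb,preposition}; 4:tashailk {verb,preposition}; 5:siaspiam {preposition,adverb}; 6:spudrin {adverb}; 7:piatont {verb,preposition}; 8:siaspiam {preposition,adverb}; 9:zianoi {verb}.
If word 3 were preposition, no tagging could satisfy rule 5; so word 3 is verb.
If word 4 were preposition, no tagging could satisfy rule 5; so word 4 is verb.
If word 5 were preposition, no tagging could satisfy rule 5; so word 5 is adverb.
If word 7 were preposition, no tagging could satisfy rule 5; so word 7 is verb.
If word 8 were preposition, no tagging could satisfy rule 1; so word 8 is adverb.
If word 2 were preposition, no tagging could satisfy rule 1; so word 2 is verb.
So the tagging must be: noun verb verb verb adverb adverb verb adverb verb.
Check: rule 1 holds; rule 2 holds; rule 3 holds; rule 4 holds; rule 5 holds.

adverb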